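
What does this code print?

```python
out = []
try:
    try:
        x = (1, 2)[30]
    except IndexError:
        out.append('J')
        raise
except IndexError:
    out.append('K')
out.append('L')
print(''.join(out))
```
JKL

raise without argument re-raises current exception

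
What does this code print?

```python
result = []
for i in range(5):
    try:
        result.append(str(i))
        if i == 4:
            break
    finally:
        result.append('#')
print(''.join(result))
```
0#1#2#3#4#

finally runs even when breaking out of loop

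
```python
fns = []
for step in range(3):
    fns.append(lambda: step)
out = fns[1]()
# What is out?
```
2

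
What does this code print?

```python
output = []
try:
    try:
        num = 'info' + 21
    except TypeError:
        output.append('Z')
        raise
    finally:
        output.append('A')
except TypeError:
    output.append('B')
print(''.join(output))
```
ZAB

finally runs before re-raised exception propagates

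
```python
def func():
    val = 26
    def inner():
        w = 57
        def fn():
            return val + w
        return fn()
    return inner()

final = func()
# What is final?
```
83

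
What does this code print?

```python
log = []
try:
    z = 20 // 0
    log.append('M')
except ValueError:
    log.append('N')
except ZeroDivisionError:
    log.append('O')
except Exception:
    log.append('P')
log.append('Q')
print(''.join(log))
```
OQ

ZeroDivisionError matches before generic Exception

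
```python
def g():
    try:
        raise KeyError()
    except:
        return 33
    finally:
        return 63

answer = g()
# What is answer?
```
63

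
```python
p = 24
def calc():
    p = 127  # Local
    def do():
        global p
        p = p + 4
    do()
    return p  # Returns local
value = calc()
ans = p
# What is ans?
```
28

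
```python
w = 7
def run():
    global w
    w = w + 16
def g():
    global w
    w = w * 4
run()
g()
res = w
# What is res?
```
92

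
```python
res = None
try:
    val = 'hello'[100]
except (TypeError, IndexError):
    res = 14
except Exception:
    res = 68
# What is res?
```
14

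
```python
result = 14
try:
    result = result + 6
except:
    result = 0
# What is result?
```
20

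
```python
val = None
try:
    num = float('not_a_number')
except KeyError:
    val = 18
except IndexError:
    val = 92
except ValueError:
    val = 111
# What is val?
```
111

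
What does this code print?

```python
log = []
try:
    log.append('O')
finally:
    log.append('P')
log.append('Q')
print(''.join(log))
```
OPQ

try/finally without except, no exception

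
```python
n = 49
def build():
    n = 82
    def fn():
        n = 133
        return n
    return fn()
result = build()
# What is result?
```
133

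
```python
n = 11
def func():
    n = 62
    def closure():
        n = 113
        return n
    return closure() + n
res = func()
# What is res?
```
175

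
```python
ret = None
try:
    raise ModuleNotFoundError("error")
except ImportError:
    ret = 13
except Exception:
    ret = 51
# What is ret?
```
13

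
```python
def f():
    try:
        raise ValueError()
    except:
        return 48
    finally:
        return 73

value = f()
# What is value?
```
73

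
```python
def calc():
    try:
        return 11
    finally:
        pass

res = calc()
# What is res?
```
11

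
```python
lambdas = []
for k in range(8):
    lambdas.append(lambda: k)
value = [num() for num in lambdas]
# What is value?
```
[7, 7, 7, 7, 7, 7, 7, 7]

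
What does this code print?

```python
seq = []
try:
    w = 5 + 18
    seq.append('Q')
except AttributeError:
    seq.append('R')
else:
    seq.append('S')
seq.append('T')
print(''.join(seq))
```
QST

else block runs when no exception occurs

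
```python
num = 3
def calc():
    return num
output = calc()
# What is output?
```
3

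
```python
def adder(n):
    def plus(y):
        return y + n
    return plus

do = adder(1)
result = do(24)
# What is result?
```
25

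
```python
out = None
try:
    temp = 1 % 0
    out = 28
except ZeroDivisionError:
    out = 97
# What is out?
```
97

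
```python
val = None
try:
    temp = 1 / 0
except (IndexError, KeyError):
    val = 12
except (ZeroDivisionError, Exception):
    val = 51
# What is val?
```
51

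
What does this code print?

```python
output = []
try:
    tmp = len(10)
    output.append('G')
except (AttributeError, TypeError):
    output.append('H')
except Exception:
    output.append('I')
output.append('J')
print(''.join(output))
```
HJ

TypeError matches tuple containing it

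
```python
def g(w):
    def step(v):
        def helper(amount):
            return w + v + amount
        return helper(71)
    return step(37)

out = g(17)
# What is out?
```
125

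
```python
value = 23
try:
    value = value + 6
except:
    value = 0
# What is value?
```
29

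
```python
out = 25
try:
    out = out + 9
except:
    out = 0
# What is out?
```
34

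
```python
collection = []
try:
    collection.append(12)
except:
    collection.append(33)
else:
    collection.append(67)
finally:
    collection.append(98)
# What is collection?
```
[12, 67, 98]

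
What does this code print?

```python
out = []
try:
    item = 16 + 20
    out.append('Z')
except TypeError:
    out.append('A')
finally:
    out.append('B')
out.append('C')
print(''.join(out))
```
ZBC

finally runs after normal execution too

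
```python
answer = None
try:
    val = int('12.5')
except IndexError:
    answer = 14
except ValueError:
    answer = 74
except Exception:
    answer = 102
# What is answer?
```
74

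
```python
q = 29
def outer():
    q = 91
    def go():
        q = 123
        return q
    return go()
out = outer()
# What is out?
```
123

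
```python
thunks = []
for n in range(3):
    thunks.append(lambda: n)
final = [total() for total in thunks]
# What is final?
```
[2, 2, 2]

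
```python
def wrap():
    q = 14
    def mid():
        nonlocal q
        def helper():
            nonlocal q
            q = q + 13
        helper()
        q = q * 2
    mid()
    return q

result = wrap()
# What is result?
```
54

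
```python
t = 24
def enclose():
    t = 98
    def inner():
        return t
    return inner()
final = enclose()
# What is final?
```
98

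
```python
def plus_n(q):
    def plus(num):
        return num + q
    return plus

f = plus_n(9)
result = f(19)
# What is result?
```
28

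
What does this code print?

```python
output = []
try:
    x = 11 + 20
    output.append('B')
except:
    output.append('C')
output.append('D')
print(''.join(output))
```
BD

No exception, try block completes normally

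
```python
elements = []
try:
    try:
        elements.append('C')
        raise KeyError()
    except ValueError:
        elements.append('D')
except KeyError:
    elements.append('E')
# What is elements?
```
['C', 'E']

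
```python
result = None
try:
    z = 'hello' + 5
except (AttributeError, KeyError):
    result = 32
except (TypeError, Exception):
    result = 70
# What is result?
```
70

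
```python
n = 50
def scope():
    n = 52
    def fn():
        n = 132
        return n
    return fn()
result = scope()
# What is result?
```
132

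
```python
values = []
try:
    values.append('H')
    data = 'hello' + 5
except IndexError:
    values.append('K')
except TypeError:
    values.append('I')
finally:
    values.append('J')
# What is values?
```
['H', 'I', 'J']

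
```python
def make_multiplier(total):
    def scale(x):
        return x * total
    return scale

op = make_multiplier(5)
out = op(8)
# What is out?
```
40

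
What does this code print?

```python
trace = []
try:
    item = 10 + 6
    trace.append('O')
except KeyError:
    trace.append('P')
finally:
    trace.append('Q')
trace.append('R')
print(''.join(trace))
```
OQR

finally runs after normal execution too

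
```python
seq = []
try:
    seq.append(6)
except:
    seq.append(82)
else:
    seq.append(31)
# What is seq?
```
[6, 31]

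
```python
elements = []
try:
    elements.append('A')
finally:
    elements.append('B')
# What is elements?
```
['A', 'B']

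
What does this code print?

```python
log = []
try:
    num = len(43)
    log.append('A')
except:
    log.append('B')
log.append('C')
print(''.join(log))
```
BC

Exception raised in try, caught by bare except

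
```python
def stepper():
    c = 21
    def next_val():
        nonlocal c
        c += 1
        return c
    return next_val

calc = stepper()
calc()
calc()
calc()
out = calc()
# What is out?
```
25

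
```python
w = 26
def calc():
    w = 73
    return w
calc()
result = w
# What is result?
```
26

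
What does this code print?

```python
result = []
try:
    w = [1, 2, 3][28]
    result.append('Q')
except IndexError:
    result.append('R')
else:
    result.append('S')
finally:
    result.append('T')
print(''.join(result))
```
RT

Exception: except runs, else skipped, finally runs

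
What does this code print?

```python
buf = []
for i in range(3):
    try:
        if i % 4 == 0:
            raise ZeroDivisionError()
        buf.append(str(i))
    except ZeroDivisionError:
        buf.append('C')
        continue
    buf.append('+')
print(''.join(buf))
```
C1+2+

continue in except skips rest of loop body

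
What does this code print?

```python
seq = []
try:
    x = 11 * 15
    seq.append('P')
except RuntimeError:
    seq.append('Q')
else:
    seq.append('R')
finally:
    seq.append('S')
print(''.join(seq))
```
PRS

else runs before finally when no exception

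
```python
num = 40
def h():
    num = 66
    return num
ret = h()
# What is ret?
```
66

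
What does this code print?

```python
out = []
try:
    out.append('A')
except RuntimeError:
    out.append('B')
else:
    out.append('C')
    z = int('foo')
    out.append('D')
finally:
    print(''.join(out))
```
AC

Try succeeds, else appends 'C', ValueError in else is uncaught, finally prints before exception propagates ('D' never appended)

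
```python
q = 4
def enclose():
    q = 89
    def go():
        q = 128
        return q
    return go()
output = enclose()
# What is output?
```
128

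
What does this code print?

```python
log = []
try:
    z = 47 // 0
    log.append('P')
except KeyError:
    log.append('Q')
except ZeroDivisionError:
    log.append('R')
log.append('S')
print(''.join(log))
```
RS

ZeroDivisionError is caught by its specific handler, not KeyError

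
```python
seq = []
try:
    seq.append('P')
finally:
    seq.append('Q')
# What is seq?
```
['P', 'Q']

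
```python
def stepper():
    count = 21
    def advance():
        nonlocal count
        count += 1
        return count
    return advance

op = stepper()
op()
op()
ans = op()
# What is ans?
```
24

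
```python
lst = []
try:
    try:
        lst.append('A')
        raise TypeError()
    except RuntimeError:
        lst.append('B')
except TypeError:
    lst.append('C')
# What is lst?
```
['A', 'C']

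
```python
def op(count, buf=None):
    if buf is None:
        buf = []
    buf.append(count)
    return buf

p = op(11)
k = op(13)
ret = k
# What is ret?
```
[13]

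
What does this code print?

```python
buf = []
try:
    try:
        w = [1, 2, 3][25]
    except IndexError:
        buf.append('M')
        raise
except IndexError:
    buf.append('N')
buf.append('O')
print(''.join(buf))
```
MNO

raise without argument re-raises current exception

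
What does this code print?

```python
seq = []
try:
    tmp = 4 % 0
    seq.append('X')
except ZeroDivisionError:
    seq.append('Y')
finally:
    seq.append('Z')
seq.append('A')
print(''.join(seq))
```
YZA

finally always runs, even after exception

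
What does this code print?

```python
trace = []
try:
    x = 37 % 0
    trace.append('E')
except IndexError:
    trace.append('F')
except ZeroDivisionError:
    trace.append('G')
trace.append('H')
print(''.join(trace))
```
GH

ZeroDivisionError is caught by its specific handler, not IndexError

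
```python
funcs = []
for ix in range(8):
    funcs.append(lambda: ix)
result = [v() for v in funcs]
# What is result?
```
[7, 7, 7, 7, 7, 7, 7, 7]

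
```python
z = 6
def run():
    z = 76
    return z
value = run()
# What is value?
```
76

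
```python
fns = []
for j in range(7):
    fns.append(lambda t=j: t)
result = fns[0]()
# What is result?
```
0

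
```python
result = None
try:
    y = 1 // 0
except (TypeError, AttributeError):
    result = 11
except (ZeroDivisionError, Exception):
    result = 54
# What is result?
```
54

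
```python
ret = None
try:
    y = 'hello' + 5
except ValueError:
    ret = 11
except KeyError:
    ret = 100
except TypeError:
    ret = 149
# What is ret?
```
149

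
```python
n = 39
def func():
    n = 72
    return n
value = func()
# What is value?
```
72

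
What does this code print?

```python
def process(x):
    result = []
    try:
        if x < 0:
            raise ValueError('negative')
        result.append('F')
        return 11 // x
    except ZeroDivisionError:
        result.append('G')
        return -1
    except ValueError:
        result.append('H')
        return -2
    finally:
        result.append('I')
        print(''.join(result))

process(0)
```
FGI

x=0 causes ZeroDivisionError, caught, finally prints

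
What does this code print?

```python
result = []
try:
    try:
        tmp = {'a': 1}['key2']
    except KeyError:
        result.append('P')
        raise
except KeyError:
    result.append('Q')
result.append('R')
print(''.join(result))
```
PQR

raise without argument re-raises current exception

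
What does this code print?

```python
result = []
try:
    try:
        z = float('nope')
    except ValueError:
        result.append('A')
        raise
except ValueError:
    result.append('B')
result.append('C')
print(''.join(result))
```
ABC

raise without argument re-raises current exception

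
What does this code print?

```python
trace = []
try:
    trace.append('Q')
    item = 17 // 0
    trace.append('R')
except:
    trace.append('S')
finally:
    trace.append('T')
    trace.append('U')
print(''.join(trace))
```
QSTU

Code before exception runs, then except, then all of finally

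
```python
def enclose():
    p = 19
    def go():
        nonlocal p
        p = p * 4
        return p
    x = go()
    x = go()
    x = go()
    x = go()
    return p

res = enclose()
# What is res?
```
4864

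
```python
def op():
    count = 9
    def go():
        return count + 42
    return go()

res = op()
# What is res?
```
51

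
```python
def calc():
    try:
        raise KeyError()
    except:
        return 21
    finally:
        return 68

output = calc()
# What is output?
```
68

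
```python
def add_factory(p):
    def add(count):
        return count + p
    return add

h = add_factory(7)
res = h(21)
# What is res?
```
28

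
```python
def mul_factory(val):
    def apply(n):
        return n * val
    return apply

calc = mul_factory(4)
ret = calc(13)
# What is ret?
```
52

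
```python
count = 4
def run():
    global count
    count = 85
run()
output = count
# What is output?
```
85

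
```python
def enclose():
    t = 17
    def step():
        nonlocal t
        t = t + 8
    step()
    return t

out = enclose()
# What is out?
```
25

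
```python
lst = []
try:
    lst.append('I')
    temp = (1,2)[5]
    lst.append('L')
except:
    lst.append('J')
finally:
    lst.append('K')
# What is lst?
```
['I', 'J', 'K']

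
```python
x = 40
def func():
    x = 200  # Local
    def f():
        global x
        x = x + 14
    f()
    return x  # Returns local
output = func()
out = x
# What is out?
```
54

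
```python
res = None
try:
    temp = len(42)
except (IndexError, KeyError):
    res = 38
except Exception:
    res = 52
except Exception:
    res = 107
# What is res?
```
52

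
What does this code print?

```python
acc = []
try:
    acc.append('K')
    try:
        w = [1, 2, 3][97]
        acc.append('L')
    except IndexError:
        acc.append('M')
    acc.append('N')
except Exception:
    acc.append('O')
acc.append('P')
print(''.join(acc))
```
KMNP

Inner exception caught by inner handler, outer continues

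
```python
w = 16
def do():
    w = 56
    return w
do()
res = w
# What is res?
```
16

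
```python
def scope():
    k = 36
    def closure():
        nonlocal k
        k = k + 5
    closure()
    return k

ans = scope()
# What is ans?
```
41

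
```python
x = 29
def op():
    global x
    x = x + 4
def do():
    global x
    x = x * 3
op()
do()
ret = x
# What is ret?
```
99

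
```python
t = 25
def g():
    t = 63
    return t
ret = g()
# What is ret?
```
63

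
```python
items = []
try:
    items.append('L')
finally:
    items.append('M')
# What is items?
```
['L', 'M']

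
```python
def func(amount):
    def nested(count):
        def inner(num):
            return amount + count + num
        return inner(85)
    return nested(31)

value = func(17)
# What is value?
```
133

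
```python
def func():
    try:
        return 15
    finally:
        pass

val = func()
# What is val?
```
15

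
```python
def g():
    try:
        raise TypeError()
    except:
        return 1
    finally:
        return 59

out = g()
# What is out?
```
59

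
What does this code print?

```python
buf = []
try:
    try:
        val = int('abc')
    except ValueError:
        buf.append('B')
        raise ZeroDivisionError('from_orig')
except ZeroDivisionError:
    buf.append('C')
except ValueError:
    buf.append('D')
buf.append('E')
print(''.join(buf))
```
BCE

ZeroDivisionError raised and caught, original ValueError not re-raised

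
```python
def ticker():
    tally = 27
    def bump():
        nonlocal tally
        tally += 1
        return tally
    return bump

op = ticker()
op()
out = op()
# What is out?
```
29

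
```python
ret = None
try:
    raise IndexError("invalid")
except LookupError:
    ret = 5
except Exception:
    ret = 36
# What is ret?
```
5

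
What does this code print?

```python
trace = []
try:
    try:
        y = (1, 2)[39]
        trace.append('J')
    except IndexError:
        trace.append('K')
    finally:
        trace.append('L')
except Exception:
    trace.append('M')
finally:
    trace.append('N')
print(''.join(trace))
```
KLN

Both finally blocks run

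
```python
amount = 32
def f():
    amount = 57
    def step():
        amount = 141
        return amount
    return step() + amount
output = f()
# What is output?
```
198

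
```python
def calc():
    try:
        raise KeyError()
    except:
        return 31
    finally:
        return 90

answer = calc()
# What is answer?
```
90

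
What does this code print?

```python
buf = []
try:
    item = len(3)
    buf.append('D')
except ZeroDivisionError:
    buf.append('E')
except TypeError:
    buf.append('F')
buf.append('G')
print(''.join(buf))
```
FG

TypeError is caught by its specific handler, not ZeroDivisionError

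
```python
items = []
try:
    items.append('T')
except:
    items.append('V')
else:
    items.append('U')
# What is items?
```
['T', 'U']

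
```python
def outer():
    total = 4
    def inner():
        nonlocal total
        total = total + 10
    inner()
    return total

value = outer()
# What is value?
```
14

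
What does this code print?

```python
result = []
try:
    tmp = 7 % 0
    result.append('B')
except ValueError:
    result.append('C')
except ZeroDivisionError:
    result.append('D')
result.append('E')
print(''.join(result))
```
DE

ZeroDivisionError is caught by its specific handler, not ValueError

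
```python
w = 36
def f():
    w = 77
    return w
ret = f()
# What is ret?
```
77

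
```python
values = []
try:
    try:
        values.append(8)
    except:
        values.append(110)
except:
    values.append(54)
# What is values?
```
[8]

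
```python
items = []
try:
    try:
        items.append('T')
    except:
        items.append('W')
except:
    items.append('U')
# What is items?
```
['T']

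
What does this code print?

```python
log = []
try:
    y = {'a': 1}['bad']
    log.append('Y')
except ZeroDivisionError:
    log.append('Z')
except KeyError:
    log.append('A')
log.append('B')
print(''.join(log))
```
AB

KeyError is caught by its specific handler, not ZeroDivisionError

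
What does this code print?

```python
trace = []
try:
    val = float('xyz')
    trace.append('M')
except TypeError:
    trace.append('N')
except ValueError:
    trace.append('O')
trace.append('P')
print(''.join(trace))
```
OP

ValueError is caught by its specific handler, not TypeError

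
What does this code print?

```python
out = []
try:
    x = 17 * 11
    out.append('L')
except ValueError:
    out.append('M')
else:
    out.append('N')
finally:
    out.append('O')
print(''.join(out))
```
LNO

else runs before finally when no exception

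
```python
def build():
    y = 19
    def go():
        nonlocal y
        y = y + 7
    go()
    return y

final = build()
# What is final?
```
26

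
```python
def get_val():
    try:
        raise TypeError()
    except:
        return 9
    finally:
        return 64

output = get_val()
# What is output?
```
64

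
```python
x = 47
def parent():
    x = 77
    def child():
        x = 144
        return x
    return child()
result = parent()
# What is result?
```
144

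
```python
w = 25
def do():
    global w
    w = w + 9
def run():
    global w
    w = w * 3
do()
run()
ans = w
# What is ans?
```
102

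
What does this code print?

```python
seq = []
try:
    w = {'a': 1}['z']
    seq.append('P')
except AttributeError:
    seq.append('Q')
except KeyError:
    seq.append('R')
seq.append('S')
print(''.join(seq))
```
RS

KeyError is caught by its specific handler, not AttributeError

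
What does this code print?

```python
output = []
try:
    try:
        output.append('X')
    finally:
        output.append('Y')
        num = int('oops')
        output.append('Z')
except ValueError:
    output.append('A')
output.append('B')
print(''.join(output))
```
XYAB

Exception in inner finally caught by outer except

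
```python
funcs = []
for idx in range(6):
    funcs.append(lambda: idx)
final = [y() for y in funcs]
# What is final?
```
[5, 5, 5, 5, 5, 5]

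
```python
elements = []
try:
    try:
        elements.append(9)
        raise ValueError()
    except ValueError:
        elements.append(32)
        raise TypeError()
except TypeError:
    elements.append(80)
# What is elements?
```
[9, 32, 80]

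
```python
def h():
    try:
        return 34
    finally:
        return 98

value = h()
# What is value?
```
98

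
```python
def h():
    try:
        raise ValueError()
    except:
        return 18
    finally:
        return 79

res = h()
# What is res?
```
79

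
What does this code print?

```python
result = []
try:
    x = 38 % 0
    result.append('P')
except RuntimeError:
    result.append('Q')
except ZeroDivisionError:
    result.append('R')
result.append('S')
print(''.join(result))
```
RS

ZeroDivisionError is caught by its specific handler, not RuntimeError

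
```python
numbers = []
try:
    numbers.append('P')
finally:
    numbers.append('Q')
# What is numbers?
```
['P', 'Q']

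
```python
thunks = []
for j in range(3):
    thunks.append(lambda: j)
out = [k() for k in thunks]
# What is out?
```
[2, 2, 2]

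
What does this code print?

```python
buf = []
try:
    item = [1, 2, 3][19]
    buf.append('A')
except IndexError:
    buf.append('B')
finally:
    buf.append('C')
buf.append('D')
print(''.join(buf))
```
BCD

finally always runs, even after exception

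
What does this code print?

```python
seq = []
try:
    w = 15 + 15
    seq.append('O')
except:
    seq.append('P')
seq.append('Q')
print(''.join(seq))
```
OQ

No exception, try block completes normally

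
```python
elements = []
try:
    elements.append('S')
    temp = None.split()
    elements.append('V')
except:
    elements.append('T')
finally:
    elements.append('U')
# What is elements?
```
['S', 'T', 'U']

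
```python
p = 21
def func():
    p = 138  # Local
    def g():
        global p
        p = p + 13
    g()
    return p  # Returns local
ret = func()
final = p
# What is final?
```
34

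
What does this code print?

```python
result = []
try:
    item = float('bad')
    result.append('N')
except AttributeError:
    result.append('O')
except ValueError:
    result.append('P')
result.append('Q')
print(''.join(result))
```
PQ

ValueError is caught by its specific handler, not AttributeError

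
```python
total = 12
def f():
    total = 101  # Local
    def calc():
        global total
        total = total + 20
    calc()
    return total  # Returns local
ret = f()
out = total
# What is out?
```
32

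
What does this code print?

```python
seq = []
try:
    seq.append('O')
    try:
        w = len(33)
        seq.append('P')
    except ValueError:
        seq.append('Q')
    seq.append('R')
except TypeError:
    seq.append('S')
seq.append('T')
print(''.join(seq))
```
OST

Inner handler doesn't match, propagates to outer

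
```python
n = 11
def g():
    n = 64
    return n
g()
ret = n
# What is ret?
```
11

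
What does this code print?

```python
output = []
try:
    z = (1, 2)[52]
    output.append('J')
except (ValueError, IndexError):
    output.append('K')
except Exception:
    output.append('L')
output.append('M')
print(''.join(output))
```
KM

IndexError matches tuple containing it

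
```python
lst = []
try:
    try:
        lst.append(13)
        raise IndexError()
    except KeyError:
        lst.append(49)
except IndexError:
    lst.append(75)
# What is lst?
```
[13, 75]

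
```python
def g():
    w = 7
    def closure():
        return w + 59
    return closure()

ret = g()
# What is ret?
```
66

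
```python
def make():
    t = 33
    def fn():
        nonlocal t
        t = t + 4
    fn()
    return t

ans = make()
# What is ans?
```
37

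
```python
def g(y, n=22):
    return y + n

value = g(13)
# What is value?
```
35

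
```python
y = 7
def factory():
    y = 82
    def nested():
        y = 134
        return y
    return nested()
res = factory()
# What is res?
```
134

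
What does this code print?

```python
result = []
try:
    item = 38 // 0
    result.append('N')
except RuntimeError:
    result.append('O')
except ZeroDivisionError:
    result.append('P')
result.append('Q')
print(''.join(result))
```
PQ

ZeroDivisionError is caught by its specific handler, not RuntimeError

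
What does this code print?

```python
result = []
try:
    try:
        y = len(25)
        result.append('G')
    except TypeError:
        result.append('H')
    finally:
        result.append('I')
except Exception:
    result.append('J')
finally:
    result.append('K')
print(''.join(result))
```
HIK

Both finally blocks run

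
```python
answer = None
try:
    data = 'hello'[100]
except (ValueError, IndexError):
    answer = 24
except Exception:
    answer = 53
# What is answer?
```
24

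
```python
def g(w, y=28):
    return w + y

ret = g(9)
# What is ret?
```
37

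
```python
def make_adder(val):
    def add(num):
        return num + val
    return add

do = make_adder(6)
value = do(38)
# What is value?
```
44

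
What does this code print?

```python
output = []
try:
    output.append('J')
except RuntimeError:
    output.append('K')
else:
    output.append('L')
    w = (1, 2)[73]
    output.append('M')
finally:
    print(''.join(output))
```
JL

Try succeeds, else appends 'L', IndexError in else is uncaught, finally prints before exception propagates ('M' never appended)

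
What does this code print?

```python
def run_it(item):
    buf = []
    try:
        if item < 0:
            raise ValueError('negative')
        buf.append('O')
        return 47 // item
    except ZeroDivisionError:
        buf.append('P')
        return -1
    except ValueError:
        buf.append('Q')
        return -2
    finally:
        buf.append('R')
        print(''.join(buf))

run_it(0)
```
OPR

item=0 causes ZeroDivisionError, caught, finally prints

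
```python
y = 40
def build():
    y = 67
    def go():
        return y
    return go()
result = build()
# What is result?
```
67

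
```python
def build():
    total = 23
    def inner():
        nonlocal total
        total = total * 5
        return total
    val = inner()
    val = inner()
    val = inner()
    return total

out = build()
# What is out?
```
2875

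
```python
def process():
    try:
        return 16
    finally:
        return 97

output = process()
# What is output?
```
97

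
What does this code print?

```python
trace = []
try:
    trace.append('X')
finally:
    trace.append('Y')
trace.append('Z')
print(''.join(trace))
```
XYZ

try/finally without except, no exception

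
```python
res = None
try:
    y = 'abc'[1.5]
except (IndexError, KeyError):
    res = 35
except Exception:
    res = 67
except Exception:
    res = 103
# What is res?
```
67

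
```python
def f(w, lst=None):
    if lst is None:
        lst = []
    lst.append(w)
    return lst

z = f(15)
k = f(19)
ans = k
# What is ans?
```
[19]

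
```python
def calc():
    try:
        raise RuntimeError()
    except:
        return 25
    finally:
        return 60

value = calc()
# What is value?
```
60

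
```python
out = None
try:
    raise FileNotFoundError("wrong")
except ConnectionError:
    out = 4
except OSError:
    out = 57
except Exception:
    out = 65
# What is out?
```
57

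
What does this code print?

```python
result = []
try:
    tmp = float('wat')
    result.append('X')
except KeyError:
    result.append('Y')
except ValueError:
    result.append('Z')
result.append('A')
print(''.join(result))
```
ZA

ValueError is caught by its specific handler, not KeyError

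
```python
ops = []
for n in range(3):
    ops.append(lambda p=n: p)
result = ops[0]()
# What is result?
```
0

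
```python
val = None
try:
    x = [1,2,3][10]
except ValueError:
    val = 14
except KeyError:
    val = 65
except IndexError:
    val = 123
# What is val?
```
123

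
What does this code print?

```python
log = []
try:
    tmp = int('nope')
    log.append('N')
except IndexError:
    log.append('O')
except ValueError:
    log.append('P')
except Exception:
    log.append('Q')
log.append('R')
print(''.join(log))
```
PR

ValueError matches before generic Exception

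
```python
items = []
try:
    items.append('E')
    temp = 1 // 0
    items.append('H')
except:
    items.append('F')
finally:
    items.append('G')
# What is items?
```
['E', 'F', 'G']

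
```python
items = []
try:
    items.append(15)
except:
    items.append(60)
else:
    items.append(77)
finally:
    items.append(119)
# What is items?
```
[15, 77, 119]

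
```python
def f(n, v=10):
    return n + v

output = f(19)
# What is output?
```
29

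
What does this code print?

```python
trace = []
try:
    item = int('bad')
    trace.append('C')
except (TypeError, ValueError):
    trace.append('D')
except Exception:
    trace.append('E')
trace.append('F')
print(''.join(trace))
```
DF

ValueError matches tuple containing it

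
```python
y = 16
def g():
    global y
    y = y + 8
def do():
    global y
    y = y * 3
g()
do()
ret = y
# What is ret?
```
72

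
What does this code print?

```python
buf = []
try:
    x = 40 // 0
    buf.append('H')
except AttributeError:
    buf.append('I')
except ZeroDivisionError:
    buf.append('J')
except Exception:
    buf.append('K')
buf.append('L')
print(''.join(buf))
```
JL

ZeroDivisionError matches before generic Exception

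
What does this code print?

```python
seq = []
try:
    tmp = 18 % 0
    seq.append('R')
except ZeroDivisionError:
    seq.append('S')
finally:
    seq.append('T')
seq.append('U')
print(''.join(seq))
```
STU

finally always runs, even after exception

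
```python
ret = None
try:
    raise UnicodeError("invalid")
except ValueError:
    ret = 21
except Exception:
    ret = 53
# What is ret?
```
21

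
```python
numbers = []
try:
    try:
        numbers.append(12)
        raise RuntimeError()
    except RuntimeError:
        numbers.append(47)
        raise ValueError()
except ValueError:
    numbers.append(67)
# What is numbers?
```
[12, 47, 67]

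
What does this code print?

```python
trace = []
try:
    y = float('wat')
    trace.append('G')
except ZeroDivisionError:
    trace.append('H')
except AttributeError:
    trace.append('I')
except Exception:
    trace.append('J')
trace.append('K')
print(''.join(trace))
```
JK

ValueError not specifically caught, falls to Exception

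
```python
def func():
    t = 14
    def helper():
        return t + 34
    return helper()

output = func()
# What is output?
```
48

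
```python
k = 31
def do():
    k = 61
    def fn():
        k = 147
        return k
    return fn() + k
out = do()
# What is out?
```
208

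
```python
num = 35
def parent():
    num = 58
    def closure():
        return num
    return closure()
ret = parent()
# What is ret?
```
58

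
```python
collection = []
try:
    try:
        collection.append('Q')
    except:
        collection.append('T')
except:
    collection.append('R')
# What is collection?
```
['Q']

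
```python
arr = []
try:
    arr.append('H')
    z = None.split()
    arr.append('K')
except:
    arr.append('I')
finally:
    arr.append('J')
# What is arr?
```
['H', 'I', 'J']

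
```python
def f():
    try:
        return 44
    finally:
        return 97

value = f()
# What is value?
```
97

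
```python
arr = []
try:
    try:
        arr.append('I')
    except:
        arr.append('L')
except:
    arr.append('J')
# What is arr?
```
['I']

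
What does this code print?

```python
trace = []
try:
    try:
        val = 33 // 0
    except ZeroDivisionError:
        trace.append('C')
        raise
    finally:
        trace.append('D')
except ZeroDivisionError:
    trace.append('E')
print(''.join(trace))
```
CDE

finally runs before re-raised exception propagates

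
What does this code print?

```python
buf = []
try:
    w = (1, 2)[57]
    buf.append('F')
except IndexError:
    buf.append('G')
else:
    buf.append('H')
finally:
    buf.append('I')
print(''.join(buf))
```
GI

Exception: except runs, else skipped, finally runs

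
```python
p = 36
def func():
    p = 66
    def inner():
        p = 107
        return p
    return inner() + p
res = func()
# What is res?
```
173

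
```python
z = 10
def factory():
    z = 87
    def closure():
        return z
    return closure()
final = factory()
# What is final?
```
87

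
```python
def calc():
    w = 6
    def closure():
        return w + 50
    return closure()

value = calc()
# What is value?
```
56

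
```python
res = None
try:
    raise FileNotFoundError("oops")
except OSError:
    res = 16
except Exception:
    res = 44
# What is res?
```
16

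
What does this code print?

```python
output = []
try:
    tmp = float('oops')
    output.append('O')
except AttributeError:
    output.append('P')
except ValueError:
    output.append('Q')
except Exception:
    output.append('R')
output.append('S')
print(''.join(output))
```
QS

ValueError matches before generic Exception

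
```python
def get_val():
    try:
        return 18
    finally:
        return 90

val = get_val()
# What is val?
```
90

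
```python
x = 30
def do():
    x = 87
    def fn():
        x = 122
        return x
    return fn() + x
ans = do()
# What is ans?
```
209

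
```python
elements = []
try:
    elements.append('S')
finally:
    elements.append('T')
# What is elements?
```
['S', 'T']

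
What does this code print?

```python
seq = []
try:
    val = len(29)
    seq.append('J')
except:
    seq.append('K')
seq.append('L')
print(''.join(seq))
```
KL

Exception raised in try, caught by bare except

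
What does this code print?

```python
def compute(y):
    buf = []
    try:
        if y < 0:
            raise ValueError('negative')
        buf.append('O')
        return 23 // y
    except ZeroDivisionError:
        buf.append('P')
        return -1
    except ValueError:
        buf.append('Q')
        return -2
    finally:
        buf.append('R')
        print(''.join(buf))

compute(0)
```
OPR

y=0 causes ZeroDivisionError, caught, finally prints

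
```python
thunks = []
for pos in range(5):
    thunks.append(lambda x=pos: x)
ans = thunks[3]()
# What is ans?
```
3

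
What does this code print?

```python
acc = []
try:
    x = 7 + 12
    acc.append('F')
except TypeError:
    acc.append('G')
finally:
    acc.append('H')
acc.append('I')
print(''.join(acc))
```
FHI

finally runs after normal execution too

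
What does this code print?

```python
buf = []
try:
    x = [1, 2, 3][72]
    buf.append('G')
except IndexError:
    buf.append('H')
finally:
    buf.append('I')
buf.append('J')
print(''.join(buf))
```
HIJ

finally always runs, even after exception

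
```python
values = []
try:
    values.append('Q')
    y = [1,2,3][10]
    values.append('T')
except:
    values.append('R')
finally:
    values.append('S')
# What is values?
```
['Q', 'R', 'S']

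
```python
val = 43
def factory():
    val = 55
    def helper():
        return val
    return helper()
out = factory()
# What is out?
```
55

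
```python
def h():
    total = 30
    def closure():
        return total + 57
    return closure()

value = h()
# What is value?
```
87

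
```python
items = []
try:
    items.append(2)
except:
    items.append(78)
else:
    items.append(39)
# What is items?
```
[2, 39]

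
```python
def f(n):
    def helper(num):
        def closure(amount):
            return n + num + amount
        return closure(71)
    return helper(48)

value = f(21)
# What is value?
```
140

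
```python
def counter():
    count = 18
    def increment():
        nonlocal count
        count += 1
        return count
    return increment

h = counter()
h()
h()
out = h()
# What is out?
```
21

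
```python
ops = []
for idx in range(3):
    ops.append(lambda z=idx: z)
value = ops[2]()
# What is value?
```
2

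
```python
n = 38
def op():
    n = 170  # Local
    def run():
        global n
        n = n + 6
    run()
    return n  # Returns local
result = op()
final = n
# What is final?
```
44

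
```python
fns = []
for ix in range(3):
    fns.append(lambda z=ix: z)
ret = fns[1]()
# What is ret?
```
1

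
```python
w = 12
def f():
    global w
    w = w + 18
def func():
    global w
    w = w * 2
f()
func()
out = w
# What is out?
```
60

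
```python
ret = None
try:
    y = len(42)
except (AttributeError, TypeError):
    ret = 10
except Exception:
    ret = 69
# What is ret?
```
10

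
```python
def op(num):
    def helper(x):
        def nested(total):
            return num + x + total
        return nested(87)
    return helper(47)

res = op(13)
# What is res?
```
147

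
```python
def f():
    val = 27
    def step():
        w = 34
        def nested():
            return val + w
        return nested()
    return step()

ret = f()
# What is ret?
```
61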